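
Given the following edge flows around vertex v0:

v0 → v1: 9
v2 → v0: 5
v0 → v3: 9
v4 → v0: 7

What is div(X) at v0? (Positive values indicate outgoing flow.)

Divergence = sum of outgoing flows = 9 + (-5) + 9 + (-7) = 6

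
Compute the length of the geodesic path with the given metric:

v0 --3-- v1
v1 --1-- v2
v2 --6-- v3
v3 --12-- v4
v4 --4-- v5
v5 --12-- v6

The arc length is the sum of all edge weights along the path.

Arc length = 3 + 1 + 6 + 12 + 4 + 12 = 38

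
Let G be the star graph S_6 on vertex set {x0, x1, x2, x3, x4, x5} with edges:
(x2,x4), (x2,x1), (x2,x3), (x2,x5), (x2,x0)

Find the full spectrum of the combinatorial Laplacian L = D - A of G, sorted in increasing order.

The star S_6 is the complete bipartite graph K_{1,5} (one hub of degree 5, 5 leaves of degree 1). The Laplacian spectrum of K_{p,q} is 0, p (multiplicity q−1), q (multiplicity p−1), p+q. With p = 1, q = 5: 0 once, 1 with multiplicity 4, and 6 once. (Check: trace L = sum of degrees = 10 = 4·1 + 6.)
Laplacian eigenvalues (increasing order): [0.0, 1.0, 1.0, 1.0, 1.0, 6.0]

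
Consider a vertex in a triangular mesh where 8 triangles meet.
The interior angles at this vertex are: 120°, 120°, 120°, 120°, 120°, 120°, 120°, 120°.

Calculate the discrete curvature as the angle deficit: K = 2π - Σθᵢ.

Sum of angles = 960°. K = 360° - 960° = -600° = -10π/3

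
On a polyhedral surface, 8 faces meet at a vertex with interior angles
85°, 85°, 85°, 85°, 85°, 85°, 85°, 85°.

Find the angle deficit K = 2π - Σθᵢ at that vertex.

Sum of angles = 680°. K = 360° - 680° = -320°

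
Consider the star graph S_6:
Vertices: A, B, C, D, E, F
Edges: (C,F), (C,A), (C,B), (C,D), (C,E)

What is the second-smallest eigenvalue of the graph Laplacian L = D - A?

The star S_6 is the complete bipartite graph K_{1,5} (one hub of degree 5, 5 leaves of degree 1). The Laplacian spectrum of K_{p,q} is 0, p (multiplicity q−1), q (multiplicity p−1), p+q. With p = 1, q = 5: 0 once, 1 with multiplicity 4, and 6 once. (Check: trace L = sum of degrees = 10 = 4·1 + 6.)
Laplacian eigenvalues: [0.0, 1.0, 1.0, 1.0, 1.0, 6.0]. Algebraic connectivity (smallest non-zero eigenvalue) = 1.0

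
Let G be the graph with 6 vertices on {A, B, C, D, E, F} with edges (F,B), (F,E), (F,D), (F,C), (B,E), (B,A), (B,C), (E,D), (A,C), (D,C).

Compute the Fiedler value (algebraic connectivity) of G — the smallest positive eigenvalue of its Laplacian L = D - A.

Degrees: deg(A) = 2, deg(B) = 4, deg(C) = 4, deg(D) = 3, deg(E) = 3, deg(F) = 4.
L = D − A with rows/columns ordered (A, B, C, D, E, F):
  [ 2, -1, -1,  0,  0,  0]
  [-1,  4, -1,  0, -1, -1]
  [-1, -1,  4, -1,  0, -1]
  [ 0,  0, -1,  3, -1, -1]
  [ 0, -1,  0, -1,  3, -1]
  [ 0, -1, -1, -1, -1,  4]
Characteristic polynomial: det(λI − L) = λ(λ² − 7λ + 9)(λ² − 9λ + 19)(λ − 4).
Roots: λ = 0; (λ² − 7λ + 9) = 0 ⇒ λ = (7 ± √13)/2 ≈ 1.6972, 5.3028; (λ² − 9λ + 19) = 0 ⇒ λ = (9 ± √5)/2 ≈ 3.382, 5.618; (λ − 4) = 0 ⇒ λ = 4.
(Check: the roots sum (with multiplicity) to 20, matching trace L = Σdeg = 2·10 = 20.)
Laplacian eigenvalues: [0.0, 1.6972, 3.382, 4.0, 5.3028, 5.618]. Algebraic connectivity (smallest non-zero eigenvalue) = 1.6972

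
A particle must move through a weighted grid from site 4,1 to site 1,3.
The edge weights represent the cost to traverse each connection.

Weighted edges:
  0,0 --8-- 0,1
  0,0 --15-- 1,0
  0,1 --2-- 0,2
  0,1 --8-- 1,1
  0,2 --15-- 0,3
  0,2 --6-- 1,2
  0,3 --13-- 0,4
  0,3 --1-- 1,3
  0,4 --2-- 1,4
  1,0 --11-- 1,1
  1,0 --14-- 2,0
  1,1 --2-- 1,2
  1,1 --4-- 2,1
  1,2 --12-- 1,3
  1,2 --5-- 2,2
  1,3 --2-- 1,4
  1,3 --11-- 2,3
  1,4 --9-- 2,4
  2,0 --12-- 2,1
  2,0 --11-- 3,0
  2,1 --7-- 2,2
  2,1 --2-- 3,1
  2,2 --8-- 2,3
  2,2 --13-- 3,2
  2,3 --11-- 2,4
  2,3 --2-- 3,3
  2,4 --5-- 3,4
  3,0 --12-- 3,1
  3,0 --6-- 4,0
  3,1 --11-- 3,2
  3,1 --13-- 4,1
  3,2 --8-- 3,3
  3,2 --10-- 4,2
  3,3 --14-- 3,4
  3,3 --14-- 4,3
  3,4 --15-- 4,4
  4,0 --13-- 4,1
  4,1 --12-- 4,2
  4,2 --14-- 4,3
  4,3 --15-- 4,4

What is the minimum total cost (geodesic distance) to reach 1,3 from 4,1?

Shortest path: 4,1 → 3,1 → 2,1 → 1,1 → 1,2 → 1,3, total weight = 33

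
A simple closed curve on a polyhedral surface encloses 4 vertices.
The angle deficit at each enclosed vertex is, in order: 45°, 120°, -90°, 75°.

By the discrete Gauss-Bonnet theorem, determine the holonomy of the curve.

Holonomy = total enclosed curvature = 45° + 120° + (-90°) + 75° = 150°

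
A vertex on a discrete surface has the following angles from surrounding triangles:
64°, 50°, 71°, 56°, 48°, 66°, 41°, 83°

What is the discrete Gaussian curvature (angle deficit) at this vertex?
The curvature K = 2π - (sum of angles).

Sum of angles = 479°. K = 360° - 479° = -119° = -119π/180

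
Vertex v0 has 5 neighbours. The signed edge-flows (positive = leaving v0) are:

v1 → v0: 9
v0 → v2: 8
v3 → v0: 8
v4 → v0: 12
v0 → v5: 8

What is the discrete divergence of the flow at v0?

Divergence = sum of outgoing flows = (-9) + 8 + (-8) + (-12) + 8 = -13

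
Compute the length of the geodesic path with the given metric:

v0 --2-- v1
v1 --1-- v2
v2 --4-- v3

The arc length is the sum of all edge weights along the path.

Arc length = 2 + 1 + 4 = 7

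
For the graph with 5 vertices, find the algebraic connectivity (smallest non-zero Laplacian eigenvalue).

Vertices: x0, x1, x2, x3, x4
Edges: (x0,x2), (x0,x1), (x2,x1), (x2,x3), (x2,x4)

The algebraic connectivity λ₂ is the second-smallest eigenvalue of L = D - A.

Degrees: deg(x0) = 2, deg(x1) = 2, deg(x2) = 4, deg(x3) = 1, deg(x4) = 1.
L = D − A with rows/columns ordered (x0, x1, x2, x3, x4):
  [ 2, -1, -1,  0,  0]
  [-1,  2, -1,  0,  0]
  [-1, -1,  4, -1, -1]
  [ 0,  0, -1,  1,  0]
  [ 0,  0, -1,  0,  1]
Characteristic polynomial: det(λI − L) = λ(λ − 1)²(λ − 3)(λ − 5).
Roots: λ = 0; (λ − 1) = 0 ⇒ λ = 1 (multiplicity 2); (λ − 3) = 0 ⇒ λ = 3; (λ − 5) = 0 ⇒ λ = 5.
(Check: the roots sum (with multiplicity) to 10, matching trace L = Σdeg = 2·5 = 10.)
Laplacian eigenvalues: [0.0, 1.0, 1.0, 3.0, 5.0]. Algebraic connectivity (smallest non-zero eigenvalue) = 1.0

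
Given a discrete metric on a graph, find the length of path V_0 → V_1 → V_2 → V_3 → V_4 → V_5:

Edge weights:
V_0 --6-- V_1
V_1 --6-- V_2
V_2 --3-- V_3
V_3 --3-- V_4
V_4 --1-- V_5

Arc length = 6 + 6 + 3 + 3 + 1 = 19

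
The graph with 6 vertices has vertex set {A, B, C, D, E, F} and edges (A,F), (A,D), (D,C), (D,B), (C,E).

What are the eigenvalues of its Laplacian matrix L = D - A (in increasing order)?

Degrees: deg(A) = 2, deg(B) = 1, deg(C) = 2, deg(D) = 3, deg(E) = 1, deg(F) = 1.
L = D − A with rows/columns ordered (A, B, C, D, E, F):
  [ 2,  0,  0, -1,  0, -1]
  [ 0,  1,  0, -1,  0,  0]
  [ 0,  0,  2, -1, -1,  0]
  [-1, -1, -1,  3,  0,  0]
  [ 0,  0, -1,  0,  1,  0]
  [-1,  0,  0,  0,  0,  1]
Characteristic polynomial: det(λI − L) = λ(λ² − 3λ + 1)(λ² − 5λ + 3)(λ − 2).
Roots: λ = 0; (λ² − 3λ + 1) = 0 ⇒ λ = (3 ± √5)/2 ≈ 0.382, 2.618; (λ² − 5λ + 3) = 0 ⇒ λ = (5 ± √13)/2 ≈ 0.6972, 4.3028; (λ − 2) = 0 ⇒ λ = 2.
(Check: the roots sum (with multiplicity) to 10, matching trace L = Σdeg = 2·5 = 10.)
Laplacian eigenvalues (increasing order): [0.0, 0.382, 0.6972, 2.0, 2.618, 4.3028]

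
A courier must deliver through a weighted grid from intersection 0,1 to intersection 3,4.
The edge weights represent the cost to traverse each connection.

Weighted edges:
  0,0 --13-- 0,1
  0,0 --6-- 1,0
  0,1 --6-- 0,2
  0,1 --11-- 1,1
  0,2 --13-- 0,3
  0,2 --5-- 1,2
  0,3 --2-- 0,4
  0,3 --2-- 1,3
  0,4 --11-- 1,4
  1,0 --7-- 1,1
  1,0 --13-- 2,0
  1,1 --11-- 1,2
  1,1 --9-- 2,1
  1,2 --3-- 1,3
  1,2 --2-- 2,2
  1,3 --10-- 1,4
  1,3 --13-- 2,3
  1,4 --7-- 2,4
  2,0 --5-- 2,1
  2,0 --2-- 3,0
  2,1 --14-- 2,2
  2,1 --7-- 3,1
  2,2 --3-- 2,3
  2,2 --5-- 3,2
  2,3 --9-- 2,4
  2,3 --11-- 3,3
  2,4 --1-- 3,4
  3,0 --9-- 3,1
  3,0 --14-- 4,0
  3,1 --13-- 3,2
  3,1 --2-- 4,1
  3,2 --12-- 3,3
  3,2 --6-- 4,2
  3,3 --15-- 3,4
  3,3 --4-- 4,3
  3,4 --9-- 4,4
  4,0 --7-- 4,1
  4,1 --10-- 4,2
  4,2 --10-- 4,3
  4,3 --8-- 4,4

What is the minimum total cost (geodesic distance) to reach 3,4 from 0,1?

Shortest path: 0,1 → 0,2 → 1,2 → 2,2 → 2,3 → 2,4 → 3,4, total weight = 26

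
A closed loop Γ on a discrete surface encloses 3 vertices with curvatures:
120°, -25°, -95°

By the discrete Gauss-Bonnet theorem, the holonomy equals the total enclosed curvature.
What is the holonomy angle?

Holonomy = total enclosed curvature = 120° + (-25°) + (-95°) = 0°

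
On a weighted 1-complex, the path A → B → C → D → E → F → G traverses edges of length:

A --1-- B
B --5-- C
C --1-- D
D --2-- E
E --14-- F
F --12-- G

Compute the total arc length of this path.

Arc length = 1 + 5 + 1 + 2 + 14 + 12 = 35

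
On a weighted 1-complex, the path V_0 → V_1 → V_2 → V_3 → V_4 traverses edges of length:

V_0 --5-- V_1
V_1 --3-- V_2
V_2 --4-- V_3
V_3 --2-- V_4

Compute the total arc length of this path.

Arc length = 5 + 3 + 4 + 2 = 14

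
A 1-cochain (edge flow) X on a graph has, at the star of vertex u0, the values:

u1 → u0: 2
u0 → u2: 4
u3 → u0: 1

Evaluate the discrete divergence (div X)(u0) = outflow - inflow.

Divergence = sum of outgoing flows = (-2) + 4 + (-1) = 1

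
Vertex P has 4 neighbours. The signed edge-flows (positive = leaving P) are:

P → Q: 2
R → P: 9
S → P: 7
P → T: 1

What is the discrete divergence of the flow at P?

Divergence = sum of outgoing flows = 2 + (-9) + (-7) + 1 = -13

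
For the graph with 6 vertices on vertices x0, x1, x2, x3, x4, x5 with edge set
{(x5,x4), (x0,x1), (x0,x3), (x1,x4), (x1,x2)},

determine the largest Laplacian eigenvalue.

Degrees: deg(x0) = 2, deg(x1) = 3, deg(x2) = 1, deg(x3) = 1, deg(x4) = 2, deg(x5) = 1.
L = D − A with rows/columns ordered (x0, x1, x2, x3, x4, x5):
  [ 2, -1,  0, -1,  0,  0]
  [-1,  3, -1,  0, -1,  0]
  [ 0, -1,  1,  0,  0,  0]
  [-1,  0,  0,  1,  0,  0]
  [ 0, -1,  0,  0,  2, -1]
  [ 0,  0,  0,  0, -1,  1]
Characteristic polynomial: det(λI − L) = λ(λ² − 3λ + 1)(λ² − 5λ + 3)(λ − 2).
Roots: λ = 0; (λ² − 3λ + 1) = 0 ⇒ λ = (3 ± √5)/2 ≈ 0.382, 2.618; (λ² − 5λ + 3) = 0 ⇒ λ = (5 ± √13)/2 ≈ 0.6972, 4.3028; (λ − 2) = 0 ⇒ λ = 2.
(Check: the roots sum (with multiplicity) to 10, matching trace L = Σdeg = 2·5 = 10.)
Laplacian eigenvalues: [0.0, 0.382, 0.6972, 2.0, 2.618, 4.3028]. Largest eigenvalue (spectral radius) = 4.3028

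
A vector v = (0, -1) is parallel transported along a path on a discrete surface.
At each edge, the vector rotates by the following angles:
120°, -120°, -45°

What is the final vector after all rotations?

Total rotation: 120° + (-120°) + (-45°) = -45°. Final vector: (-0.7071, -0.7071)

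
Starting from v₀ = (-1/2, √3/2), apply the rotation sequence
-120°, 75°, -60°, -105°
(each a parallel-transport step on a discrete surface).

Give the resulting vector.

Total rotation: (-120°) + 75° + (-60°) + (-105°) = -210° ≡ 150° (mod 360°). Final vector: (0, -1)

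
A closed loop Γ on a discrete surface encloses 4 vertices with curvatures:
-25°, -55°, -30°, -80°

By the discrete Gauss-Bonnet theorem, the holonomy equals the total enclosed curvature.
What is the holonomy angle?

Holonomy = total enclosed curvature = (-25°) + (-55°) + (-30°) + (-80°) = -190°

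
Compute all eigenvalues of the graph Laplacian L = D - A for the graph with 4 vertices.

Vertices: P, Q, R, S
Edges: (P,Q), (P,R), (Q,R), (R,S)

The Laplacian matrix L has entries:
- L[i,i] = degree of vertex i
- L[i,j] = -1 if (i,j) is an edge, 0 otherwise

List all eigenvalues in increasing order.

Degrees: deg(P) = 2, deg(Q) = 2, deg(R) = 3, deg(S) = 1.
L = D − A with rows/columns ordered (P, Q, R, S):
  [ 2, -1, -1,  0]
  [-1,  2, -1,  0]
  [-1, -1,  3, -1]
  [ 0,  0, -1,  1]
Characteristic polynomial: det(λI − L) = λ(λ − 1)(λ − 3)(λ − 4).
Roots: λ = 0; (λ − 1) = 0 ⇒ λ = 1; (λ − 3) = 0 ⇒ λ = 3; (λ − 4) = 0 ⇒ λ = 4.
(Check: the roots sum (with multiplicity) to 8, matching trace L = Σdeg = 2·4 = 8.)
Laplacian eigenvalues (increasing order): [0.0, 1.0, 3.0, 4.0]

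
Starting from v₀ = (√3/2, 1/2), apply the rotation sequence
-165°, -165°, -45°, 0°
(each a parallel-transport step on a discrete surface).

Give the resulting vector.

Total rotation: (-165°) + (-165°) + (-45°) + 0° = -375° ≡ -15° (mod 360°). Final vector: (0.9659, 0.2588)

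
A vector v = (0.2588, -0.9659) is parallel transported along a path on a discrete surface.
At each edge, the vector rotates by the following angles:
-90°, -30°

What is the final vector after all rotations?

Total rotation: (-90°) + (-30°) = -120°. Final vector: (-0.9659, 0.2588)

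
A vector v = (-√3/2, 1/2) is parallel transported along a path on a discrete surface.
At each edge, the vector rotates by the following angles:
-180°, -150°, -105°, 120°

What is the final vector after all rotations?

Total rotation: (-180°) + (-150°) + (-105°) + 120° = -315° ≡ 45° (mod 360°). Final vector: (-0.9659, -0.2588)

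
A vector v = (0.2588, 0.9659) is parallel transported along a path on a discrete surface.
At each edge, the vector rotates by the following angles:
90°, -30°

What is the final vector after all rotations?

Total rotation: 90° + (-30°) = 60°. Final vector: (-0.7071, 0.7071)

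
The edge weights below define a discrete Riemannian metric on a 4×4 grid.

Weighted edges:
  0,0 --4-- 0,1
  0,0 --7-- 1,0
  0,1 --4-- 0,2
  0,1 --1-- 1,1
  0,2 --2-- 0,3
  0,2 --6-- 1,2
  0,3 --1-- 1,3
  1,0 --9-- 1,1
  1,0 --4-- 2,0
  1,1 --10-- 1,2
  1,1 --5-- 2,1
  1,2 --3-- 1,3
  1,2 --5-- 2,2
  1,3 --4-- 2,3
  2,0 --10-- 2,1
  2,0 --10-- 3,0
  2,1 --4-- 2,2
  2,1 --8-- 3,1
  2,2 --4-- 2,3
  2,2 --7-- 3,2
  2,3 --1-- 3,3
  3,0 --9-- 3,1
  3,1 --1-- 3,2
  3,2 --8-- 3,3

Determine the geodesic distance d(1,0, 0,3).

Shortest path: 1,0 → 1,1 → 0,1 → 0,2 → 0,3, total weight = 16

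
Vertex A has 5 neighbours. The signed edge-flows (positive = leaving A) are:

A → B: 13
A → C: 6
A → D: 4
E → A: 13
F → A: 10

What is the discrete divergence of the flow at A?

Divergence = sum of outgoing flows = 13 + 6 + 4 + (-13) + (-10) = 0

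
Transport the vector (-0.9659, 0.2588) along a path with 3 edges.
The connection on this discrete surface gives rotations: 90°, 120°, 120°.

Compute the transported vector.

Total rotation: 90° + 120° + 120° = 330° ≡ -30° (mod 360°). Final vector: (-0.7071, 0.7071)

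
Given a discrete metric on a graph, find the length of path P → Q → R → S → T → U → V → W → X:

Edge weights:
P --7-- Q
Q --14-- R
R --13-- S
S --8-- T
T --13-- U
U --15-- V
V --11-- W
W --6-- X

Arc length = 7 + 14 + 13 + 8 + 13 + 15 + 11 + 6 = 87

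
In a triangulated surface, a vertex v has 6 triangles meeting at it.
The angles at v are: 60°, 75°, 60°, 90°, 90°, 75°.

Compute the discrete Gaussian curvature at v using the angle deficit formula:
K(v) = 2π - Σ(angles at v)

Sum of angles = 450°. K = 360° - 450° = -90°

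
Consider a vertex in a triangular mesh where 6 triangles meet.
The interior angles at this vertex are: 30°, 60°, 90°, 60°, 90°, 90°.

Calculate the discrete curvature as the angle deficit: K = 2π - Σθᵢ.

Sum of angles = 420°. K = 360° - 420° = -60° = -π/3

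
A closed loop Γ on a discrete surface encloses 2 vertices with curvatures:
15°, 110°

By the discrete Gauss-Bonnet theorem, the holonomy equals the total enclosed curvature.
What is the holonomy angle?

Holonomy = total enclosed curvature = 15° + 110° = 125°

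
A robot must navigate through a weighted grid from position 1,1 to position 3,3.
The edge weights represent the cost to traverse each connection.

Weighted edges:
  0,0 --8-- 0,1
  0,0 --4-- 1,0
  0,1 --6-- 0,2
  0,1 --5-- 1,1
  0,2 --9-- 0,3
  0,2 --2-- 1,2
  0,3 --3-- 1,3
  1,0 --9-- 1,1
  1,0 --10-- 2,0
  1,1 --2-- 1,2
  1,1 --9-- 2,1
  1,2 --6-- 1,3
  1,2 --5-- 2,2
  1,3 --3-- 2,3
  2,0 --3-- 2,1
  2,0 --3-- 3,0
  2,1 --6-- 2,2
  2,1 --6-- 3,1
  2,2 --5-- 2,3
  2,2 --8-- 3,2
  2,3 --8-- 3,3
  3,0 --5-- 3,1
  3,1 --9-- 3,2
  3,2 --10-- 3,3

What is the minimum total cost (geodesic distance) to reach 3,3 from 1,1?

Shortest path: 1,1 → 1,2 → 1,3 → 2,3 → 3,3, total weight = 19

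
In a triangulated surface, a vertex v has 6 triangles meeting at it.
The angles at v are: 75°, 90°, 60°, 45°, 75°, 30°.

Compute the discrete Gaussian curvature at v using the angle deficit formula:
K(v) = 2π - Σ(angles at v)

Sum of angles = 375°. K = 360° - 375° = -15°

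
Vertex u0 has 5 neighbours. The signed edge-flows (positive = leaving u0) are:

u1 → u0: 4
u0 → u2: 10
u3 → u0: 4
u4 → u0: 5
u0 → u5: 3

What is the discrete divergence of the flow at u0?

Divergence = sum of outgoing flows = (-4) + 10 + (-4) + (-5) + 3 = 0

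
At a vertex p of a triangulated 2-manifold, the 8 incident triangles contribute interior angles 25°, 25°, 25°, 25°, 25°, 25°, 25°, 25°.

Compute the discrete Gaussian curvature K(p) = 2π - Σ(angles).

Sum of angles = 200°. K = 360° - 200° = 160°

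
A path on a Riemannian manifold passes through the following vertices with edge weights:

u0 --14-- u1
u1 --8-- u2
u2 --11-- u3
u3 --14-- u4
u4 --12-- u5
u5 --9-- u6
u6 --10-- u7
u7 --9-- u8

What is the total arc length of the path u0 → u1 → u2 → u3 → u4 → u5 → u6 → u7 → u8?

Arc length = 14 + 8 + 11 + 14 + 12 + 9 + 10 + 9 = 87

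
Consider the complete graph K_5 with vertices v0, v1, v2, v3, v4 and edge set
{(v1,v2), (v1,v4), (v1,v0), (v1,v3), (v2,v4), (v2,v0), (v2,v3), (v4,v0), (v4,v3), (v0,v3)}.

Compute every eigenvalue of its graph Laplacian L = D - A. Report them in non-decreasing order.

For the complete graph K_n, L = nI − J (J = all-ones matrix). J has eigenvalues n (once, eigenvector 𝟙) and 0 (multiplicity n−1), so L has eigenvalues 0 (once) and n (multiplicity n−1). Here n = 5: eigenvalue 0 once and 5 with multiplicity 4.
Laplacian eigenvalues (increasing order): [0.0, 5.0, 5.0, 5.0, 5.0]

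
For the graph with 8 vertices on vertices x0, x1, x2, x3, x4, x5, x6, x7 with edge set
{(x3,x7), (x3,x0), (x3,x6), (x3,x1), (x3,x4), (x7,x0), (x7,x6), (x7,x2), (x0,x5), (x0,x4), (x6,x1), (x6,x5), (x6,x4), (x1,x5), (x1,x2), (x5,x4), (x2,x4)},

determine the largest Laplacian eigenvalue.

Degrees: deg(x0) = 4, deg(x1) = 4, deg(x2) = 3, deg(x3) = 5, deg(x4) = 5, deg(x5) = 4, deg(x6) = 5, deg(x7) = 4.
L = D − A with rows/columns ordered (x0, x1, x2, x3, x4, x5, x6, x7):
  [ 4,  0,  0, -1, -1, -1,  0, -1]
  [ 0,  4, -1, -1,  0, -1, -1,  0]
  [ 0, -1,  3,  0, -1,  0,  0, -1]
  [-1, -1,  0,  5, -1,  0, -1, -1]
  [-1,  0, -1, -1,  5, -1, -1,  0]
  [-1, -1,  0,  0, -1,  4, -1,  0]
  [ 0, -1,  0, -1, -1, -1,  5, -1]
  [-1,  0, -1, -1,  0,  0, -1,  4]
Characteristic polynomial: det(λI − L) = λ(λ² − 10λ + 20)(λ² − 10λ + 22)(λ − 4)(λ − 5)².
Roots: λ = 0; (λ² − 10λ + 20) = 0 ⇒ λ = 5 ± √5 ≈ 2.7639, 7.2361; (λ² − 10λ + 22) = 0 ⇒ λ = 5 ± √3 ≈ 3.2679, 6.7321; (λ − 4) = 0 ⇒ λ = 4; (λ − 5) = 0 ⇒ λ = 5 (multiplicity 2).
(Check: the roots sum (with multiplicity) to 34, matching trace L = Σdeg = 2·17 = 34.)
Laplacian eigenvalues: [0.0, 2.7639, 3.2679, 4.0, 5.0, 5.0, 6.7321, 7.2361]. Largest eigenvalue (spectral radius) = 7.2361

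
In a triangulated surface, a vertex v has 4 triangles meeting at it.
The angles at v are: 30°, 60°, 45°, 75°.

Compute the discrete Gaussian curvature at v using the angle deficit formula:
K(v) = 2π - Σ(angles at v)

Sum of angles = 210°. K = 360° - 210° = 150° = 5π/6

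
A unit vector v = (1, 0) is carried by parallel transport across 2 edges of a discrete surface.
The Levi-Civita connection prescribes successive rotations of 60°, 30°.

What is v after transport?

Total rotation: 60° + 30° = 90°. Final vector: (0, 1)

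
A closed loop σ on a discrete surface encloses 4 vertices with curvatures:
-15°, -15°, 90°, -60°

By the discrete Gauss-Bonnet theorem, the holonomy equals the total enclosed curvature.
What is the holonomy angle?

Holonomy = total enclosed curvature = (-15°) + (-15°) + 90° + (-60°) = 0°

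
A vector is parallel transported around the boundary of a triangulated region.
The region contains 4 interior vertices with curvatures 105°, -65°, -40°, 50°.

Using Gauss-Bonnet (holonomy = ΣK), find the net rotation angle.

Holonomy = total enclosed curvature = 105° + (-65°) + (-40°) + 50° = 50°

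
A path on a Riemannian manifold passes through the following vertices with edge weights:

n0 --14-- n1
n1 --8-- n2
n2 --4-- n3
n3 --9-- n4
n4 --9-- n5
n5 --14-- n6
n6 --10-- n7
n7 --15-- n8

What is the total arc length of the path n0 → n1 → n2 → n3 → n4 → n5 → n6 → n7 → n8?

Arc length = 14 + 8 + 4 + 9 + 9 + 14 + 10 + 15 = 83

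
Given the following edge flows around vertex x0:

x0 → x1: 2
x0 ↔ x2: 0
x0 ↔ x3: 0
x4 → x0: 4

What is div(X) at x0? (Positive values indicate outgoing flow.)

Divergence = sum of outgoing flows = 2 + 0 + 0 + (-4) = -2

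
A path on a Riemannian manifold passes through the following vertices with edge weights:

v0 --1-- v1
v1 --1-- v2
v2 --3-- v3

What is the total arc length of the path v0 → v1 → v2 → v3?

Arc length = 1 + 1 + 3 = 5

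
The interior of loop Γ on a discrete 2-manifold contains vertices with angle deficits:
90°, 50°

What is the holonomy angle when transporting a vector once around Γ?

Holonomy = total enclosed curvature = 90° + 50° = 140°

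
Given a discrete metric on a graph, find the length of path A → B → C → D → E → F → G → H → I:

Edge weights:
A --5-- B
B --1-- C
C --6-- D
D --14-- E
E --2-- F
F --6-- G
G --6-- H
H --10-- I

Arc length = 5 + 1 + 6 + 14 + 2 + 6 + 6 + 10 = 50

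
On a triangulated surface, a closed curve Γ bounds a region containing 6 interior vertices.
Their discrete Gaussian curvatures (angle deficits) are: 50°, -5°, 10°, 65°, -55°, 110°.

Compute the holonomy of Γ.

Holonomy = total enclosed curvature = 50° + (-5°) + 10° + 65° + (-55°) + 110° = 175°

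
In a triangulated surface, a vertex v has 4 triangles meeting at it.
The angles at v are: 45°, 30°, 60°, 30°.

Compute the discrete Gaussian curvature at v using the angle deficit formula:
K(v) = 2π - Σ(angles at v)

Sum of angles = 165°. K = 360° - 165° = 195° = 13π/12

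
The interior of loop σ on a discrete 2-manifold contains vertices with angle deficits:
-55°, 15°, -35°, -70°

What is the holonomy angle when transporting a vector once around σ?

Holonomy = total enclosed curvature = (-55°) + 15° + (-35°) + (-70°) = -145°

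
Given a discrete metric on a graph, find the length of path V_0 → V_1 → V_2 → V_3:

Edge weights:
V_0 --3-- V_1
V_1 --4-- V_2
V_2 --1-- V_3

Arc length = 3 + 4 + 1 = 8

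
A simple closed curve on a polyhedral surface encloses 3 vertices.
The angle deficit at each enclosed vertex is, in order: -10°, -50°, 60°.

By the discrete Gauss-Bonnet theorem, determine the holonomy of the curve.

Holonomy = total enclosed curvature = (-10°) + (-50°) + 60° = 0°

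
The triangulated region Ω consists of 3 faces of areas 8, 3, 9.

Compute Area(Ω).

8 + 3 + 9 = 20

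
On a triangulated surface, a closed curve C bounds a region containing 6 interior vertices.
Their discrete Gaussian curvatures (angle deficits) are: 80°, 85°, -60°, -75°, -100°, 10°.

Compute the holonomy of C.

Holonomy = total enclosed curvature = 80° + 85° + (-60°) + (-75°) + (-100°) + 10° = -60°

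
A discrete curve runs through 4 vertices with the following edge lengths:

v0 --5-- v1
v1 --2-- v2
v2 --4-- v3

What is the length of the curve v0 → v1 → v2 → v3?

Arc length = 5 + 2 + 4 = 11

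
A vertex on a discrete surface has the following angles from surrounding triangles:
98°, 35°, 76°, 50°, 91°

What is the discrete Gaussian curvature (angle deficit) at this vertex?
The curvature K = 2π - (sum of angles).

Sum of angles = 350°. K = 360° - 350° = 10° = π/18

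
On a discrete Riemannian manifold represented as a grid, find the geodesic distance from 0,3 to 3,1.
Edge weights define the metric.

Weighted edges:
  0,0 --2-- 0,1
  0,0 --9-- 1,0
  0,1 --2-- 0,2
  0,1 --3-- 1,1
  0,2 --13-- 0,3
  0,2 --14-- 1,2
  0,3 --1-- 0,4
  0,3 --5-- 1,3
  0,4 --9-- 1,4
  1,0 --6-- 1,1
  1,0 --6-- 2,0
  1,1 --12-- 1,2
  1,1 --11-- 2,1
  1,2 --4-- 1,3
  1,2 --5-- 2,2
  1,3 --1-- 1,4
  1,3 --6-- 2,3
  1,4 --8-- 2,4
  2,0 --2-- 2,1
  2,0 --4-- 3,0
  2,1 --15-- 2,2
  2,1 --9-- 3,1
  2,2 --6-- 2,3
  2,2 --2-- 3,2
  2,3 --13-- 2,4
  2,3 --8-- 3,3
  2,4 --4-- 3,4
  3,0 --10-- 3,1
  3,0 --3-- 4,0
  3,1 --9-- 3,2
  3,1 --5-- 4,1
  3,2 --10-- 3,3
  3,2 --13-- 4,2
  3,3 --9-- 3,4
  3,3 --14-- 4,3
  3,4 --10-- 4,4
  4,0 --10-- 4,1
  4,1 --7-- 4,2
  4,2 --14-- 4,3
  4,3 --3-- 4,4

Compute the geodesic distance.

Shortest path: 0,3 → 1,3 → 1,2 → 2,2 → 3,2 → 3,1, total weight = 25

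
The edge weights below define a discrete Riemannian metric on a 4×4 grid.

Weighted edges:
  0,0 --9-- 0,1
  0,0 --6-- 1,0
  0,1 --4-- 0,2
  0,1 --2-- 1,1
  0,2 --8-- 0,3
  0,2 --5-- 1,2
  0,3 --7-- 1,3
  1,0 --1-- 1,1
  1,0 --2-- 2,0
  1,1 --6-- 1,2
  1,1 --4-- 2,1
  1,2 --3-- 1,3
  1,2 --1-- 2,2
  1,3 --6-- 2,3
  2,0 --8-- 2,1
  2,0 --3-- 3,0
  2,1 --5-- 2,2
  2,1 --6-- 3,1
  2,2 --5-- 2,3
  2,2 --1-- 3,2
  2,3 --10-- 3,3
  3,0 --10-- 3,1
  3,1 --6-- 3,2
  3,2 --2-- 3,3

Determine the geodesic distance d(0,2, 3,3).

Shortest path: 0,2 → 1,2 → 2,2 → 3,2 → 3,3, total weight = 9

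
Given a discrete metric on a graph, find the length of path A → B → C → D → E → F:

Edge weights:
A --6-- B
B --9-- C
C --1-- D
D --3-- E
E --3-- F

Arc length = 6 + 9 + 1 + 3 + 3 = 22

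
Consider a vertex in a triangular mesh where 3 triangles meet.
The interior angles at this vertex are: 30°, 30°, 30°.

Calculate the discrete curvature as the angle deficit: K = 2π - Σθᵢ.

Sum of angles = 90°. K = 360° - 90° = 270° = 3π/2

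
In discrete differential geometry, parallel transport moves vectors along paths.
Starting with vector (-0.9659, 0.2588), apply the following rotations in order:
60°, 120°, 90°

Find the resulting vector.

Total rotation: 60° + 120° + 90° = 270° ≡ -90° (mod 360°). Final vector: (0.2588, 0.9659)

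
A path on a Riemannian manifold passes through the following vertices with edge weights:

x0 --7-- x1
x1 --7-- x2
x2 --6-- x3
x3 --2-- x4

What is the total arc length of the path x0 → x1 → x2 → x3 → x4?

Arc length = 7 + 7 + 6 + 2 = 22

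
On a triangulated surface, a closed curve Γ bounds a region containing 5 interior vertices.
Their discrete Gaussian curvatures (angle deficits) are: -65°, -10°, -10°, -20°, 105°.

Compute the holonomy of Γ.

Holonomy = total enclosed curvature = (-65°) + (-10°) + (-10°) + (-20°) + 105° = 0°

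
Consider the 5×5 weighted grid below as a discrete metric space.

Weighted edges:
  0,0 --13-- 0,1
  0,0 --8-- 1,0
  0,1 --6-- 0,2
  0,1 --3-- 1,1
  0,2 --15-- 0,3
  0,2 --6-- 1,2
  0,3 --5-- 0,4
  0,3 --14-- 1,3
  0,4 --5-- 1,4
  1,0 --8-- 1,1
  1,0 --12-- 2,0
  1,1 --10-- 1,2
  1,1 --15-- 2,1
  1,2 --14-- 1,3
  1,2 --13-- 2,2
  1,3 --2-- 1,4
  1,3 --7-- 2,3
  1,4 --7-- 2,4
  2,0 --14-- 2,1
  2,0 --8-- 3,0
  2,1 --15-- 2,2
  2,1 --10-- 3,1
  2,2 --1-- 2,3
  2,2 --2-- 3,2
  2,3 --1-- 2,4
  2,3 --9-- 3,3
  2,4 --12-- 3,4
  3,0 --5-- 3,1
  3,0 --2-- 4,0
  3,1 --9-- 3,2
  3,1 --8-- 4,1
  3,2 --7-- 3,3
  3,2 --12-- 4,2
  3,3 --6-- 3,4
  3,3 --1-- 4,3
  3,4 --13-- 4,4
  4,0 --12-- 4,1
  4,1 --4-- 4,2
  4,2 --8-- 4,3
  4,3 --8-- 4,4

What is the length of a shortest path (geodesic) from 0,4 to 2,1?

Shortest path: 0,4 → 1,4 → 2,4 → 2,3 → 2,2 → 2,1, total weight = 29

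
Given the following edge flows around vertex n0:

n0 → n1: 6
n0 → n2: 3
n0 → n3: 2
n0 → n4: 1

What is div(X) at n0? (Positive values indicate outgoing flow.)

Divergence = sum of outgoing flows = 6 + 3 + 2 + 1 = 12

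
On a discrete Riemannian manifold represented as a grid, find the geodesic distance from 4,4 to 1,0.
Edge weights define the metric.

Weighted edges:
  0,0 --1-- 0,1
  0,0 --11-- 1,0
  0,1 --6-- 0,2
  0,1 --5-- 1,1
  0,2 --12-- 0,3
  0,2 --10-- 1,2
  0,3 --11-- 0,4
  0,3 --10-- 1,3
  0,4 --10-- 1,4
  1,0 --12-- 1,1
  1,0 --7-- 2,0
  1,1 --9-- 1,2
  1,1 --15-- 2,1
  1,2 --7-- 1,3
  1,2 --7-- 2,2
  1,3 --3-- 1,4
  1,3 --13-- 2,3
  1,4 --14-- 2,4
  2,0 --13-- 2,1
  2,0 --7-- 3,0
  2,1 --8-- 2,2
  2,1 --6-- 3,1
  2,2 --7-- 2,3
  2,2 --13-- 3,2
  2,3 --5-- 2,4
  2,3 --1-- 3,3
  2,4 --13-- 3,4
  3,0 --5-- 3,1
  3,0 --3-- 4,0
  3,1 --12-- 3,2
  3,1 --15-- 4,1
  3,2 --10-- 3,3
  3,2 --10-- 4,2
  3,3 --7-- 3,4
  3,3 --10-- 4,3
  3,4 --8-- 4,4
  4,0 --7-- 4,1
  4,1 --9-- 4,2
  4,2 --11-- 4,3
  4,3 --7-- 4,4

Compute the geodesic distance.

Shortest path: 4,4 → 3,4 → 3,3 → 2,3 → 2,2 → 1,2 → 1,1 → 1,0, total weight = 51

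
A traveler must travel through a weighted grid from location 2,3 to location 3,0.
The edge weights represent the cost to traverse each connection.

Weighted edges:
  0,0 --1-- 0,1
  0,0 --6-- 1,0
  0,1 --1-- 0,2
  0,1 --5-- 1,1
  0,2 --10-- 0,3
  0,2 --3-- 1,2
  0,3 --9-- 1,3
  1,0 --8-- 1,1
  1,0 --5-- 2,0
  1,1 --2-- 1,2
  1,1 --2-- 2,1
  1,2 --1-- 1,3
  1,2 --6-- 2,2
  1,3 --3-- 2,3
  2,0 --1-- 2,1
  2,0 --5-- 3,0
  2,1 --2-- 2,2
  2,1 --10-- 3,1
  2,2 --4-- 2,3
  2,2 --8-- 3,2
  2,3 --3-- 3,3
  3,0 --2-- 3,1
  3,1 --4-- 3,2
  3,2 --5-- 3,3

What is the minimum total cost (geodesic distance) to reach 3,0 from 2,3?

Shortest path: 2,3 → 2,2 → 2,1 → 2,0 → 3,0, total weight = 12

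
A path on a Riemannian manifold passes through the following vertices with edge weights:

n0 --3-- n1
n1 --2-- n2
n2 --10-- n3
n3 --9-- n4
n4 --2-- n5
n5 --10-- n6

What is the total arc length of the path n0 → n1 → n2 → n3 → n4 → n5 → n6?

Arc length = 3 + 2 + 10 + 9 + 2 + 10 = 36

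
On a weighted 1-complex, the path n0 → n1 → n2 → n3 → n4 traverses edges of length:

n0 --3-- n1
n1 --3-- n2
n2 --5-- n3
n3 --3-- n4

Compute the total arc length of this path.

Arc length = 3 + 3 + 5 + 3 = 14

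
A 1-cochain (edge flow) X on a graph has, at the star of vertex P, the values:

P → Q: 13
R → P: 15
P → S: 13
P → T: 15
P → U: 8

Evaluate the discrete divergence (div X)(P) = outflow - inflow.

Divergence = sum of outgoing flows = 13 + (-15) + 13 + 15 + 8 = 34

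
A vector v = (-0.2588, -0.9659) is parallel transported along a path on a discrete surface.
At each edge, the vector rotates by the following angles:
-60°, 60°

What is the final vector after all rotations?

Total rotation: (-60°) + 60° = 0°. Final vector: (-0.2588, -0.9659)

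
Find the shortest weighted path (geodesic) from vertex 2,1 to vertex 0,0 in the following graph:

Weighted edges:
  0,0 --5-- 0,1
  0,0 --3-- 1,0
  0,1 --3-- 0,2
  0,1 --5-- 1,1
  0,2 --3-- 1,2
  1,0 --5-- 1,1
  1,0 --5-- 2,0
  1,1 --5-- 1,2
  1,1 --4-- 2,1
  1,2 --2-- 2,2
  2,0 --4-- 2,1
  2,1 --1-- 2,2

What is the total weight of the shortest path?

Shortest path: 2,1 → 1,1 → 1,0 → 0,0, total weight = 12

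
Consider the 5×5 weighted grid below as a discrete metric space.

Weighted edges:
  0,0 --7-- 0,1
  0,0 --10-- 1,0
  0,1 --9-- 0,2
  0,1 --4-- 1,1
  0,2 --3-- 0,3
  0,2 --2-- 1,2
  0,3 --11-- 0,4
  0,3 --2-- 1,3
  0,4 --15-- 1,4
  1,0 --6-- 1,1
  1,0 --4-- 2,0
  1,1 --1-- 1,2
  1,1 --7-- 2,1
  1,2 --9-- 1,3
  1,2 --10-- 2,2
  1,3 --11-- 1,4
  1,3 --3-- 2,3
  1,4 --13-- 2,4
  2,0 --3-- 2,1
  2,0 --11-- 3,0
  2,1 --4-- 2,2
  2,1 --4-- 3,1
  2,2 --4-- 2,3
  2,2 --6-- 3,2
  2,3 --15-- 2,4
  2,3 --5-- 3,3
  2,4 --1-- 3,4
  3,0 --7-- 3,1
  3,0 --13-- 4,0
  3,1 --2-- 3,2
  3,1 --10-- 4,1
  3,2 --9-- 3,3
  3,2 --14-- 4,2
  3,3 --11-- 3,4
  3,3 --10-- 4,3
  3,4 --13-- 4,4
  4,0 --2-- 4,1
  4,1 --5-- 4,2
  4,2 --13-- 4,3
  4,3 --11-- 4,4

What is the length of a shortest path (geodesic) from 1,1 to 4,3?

Shortest path: 1,1 → 1,2 → 0,2 → 0,3 → 1,3 → 2,3 → 3,3 → 4,3, total weight = 26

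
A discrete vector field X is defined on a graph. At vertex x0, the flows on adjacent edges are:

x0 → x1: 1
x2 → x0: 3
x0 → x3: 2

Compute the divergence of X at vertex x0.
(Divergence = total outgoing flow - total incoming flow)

Divergence = sum of outgoing flows = 1 + (-3) + 2 = 0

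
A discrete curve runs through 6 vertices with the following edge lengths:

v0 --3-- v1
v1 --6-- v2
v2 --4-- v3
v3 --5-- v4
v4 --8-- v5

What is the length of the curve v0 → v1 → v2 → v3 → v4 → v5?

Arc length = 3 + 6 + 4 + 5 + 8 = 26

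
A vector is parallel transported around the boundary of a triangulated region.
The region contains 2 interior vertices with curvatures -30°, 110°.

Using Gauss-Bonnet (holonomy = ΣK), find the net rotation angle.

Holonomy = total enclosed curvature = (-30°) + 110° = 80°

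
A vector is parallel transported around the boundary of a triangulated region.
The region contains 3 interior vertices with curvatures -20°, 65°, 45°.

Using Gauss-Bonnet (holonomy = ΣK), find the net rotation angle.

Holonomy = total enclosed curvature = (-20°) + 65° + 45° = 90°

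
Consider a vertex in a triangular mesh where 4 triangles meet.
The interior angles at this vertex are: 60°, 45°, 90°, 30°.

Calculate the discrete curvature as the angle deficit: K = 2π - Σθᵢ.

Sum of angles = 225°. K = 360° - 225° = 135°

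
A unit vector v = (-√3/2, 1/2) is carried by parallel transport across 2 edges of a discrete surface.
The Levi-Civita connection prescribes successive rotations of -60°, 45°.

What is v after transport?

Total rotation: (-60°) + 45° = -15°. Final vector: (-0.7071, 0.7071)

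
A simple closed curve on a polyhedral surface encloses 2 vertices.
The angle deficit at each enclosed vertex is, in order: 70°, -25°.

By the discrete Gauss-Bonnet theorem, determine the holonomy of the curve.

Holonomy = total enclosed curvature = 70° + (-25°) = 45°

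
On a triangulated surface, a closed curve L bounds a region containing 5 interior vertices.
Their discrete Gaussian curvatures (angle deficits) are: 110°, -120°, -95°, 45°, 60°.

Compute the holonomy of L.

Holonomy = total enclosed curvature = 110° + (-120°) + (-95°) + 45° + 60° = 0°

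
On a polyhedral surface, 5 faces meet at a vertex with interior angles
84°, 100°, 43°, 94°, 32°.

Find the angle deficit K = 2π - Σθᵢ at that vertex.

Sum of angles = 353°. K = 360° - 353° = 7° = 7π/180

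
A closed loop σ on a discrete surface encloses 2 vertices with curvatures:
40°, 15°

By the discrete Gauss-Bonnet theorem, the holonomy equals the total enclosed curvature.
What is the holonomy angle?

Holonomy = total enclosed curvature = 40° + 15° = 55°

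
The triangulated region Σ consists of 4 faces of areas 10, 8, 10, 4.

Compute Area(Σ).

10 + 8 + 10 + 4 = 32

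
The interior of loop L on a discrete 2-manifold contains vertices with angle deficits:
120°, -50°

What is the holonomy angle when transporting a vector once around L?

Holonomy = total enclosed curvature = 120° + (-50°) = 70°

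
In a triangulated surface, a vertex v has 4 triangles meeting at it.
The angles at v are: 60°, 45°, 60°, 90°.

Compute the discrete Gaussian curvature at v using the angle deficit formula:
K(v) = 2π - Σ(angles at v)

Sum of angles = 255°. K = 360° - 255° = 105° = 7π/12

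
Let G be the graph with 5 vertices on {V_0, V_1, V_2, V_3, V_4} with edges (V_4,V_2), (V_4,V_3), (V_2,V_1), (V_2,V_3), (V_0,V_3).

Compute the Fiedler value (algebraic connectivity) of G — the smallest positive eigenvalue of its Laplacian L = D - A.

Degrees: deg(V_0) = 1, deg(V_1) = 1, deg(V_2) = 3, deg(V_3) = 3, deg(V_4) = 2.
L = D − A with rows/columns ordered (V_0, V_1, V_2, V_3, V_4):
  [ 1,  0,  0, -1,  0]
  [ 0,  1, -1,  0,  0]
  [ 0, -1,  3, -1, -1]
  [-1,  0, -1,  3, -1]
  [ 0,  0, -1, -1,  2]
Characteristic polynomial: det(λI − L) = λ(λ² − 5λ + 3)(λ² − 5λ + 5).
Roots: λ = 0; (λ² − 5λ + 3) = 0 ⇒ λ = (5 ± √13)/2 ≈ 0.6972, 4.3028; (λ² − 5λ + 5) = 0 ⇒ λ = (5 ± √5)/2 ≈ 1.382, 3.618.
(Check: the roots sum (with multiplicity) to 10, matching trace L = Σdeg = 2·5 = 10.)
Laplacian eigenvalues: [0.0, 0.6972, 1.382, 3.618, 4.3028]. Algebraic connectivity (smallest non-zero eigenvalue) = 0.6972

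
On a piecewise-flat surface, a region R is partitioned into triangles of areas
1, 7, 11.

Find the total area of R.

1 + 7 + 11 = 19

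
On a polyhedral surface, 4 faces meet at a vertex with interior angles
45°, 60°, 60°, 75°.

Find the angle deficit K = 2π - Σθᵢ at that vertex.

Sum of angles = 240°. K = 360° - 240° = 120°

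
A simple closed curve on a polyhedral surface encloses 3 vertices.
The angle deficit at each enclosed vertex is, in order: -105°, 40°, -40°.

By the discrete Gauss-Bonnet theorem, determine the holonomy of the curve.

Holonomy = total enclosed curvature = (-105°) + 40° + (-40°) = -105°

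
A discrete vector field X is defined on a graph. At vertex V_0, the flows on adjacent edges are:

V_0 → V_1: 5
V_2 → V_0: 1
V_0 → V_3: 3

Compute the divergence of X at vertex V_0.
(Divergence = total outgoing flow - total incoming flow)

Divergence = sum of outgoing flows = 5 + (-1) + 3 = 7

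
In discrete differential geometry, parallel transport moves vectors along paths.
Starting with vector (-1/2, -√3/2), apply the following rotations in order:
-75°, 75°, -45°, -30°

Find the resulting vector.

Total rotation: (-75°) + 75° + (-45°) + (-30°) = -75°. Final vector: (-0.9659, 0.2588)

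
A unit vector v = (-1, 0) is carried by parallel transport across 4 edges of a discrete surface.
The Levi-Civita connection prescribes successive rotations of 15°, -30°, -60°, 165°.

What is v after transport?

Total rotation: 15° + (-30°) + (-60°) + 165° = 90°. Final vector: (0, -1)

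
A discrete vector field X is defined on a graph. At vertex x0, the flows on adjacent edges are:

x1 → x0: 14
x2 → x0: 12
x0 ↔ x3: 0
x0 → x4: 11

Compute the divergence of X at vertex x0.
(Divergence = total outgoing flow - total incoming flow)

Divergence = sum of outgoing flows = (-14) + (-12) + 0 + 11 = -15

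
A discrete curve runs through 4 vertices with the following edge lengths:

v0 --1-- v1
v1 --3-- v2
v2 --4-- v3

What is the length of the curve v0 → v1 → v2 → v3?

Arc length = 1 + 3 + 4 = 8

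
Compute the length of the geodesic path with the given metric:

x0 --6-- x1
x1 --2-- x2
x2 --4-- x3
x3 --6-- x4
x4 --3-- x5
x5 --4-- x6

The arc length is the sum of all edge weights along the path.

Arc length = 6 + 2 + 4 + 6 + 3 + 4 = 25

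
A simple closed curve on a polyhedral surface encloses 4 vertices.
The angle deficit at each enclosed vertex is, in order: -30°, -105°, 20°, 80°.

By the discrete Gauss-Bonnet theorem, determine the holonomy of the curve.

Holonomy = total enclosed curvature = (-30°) + (-105°) + 20° + 80° = -35°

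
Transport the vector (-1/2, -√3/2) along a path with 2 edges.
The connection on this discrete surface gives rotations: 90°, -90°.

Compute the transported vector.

Total rotation: 90° + (-90°) = 0°. Final vector: (-0.5000, -0.8660)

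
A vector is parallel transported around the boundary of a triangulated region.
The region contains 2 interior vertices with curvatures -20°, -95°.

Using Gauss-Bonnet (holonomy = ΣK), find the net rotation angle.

Holonomy = total enclosed curvature = (-20°) + (-95°) = -115°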